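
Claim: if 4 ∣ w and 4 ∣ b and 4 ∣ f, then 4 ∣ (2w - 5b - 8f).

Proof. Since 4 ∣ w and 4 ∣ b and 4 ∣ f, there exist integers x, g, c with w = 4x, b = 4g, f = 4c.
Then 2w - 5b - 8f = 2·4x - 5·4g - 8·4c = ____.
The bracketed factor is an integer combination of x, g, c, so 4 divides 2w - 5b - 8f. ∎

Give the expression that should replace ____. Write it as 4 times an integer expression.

4(-8c - 5g + 2x)

Pull the common 4 out of every term: 2·4x - 5·4g - 8·4c = 4(-8c - 5g + 2x).
-8c - 5g + 2x is an integer, which exhibits the divisibility.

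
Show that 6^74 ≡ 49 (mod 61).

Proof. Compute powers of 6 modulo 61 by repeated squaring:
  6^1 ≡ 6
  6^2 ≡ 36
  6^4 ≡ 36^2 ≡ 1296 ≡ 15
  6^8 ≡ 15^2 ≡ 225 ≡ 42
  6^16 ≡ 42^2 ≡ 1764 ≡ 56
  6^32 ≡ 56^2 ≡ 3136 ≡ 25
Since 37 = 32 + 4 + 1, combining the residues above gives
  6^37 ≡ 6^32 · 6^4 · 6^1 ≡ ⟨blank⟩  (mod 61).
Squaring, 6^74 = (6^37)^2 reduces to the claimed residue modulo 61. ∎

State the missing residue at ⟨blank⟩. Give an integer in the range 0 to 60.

Multiply the listed residues: 25 · 15 · 6 = 375 → 2250.
Reducing modulo 61: 2250 = 36·61 + 54, so 6^37 ≡ 54.

54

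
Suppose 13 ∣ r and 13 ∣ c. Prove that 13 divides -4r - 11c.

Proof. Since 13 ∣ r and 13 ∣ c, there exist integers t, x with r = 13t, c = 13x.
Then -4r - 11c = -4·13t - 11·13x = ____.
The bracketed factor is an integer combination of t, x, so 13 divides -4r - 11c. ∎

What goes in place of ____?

Pull the common 13 out of every term: -4·13t - 11·13x = 13(-4t - 11x).
-4t - 11x is an integer, which exhibits the divisibility.

13(-4t - 11x)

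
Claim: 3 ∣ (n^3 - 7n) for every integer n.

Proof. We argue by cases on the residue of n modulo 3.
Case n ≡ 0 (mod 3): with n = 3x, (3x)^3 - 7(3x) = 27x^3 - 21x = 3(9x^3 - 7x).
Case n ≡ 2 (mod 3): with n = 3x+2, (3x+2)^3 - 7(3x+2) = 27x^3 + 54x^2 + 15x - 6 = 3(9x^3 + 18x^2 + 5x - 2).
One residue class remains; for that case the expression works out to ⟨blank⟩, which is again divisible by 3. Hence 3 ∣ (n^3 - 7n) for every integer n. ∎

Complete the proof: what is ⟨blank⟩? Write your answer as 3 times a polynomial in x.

3(9x^3 + 9x^2 - 4x - 2)

Only n ≡ 1 (mod 3) is unaccounted for. Put n = 3x+1:
(3x+1)^3 - 7(3x+1) expands to 27x^3 + 27x^2 - 12x - 6,
and factoring out 3 leaves 3(9x^3 + 9x^2 - 4x - 2).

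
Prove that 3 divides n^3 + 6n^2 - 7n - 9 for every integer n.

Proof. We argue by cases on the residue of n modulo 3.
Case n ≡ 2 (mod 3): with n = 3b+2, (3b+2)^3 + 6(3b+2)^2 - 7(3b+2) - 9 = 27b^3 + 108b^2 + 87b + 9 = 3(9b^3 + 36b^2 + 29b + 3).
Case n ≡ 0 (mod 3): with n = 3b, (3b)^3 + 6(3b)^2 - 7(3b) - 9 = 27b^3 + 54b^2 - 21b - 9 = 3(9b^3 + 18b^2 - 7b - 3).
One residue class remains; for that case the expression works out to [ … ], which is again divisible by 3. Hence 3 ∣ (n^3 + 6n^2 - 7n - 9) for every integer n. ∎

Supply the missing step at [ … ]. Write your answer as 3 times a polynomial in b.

The residues treated are {2, 0}, so the missing case is n ≡ 1 (mod 3); write n = 3b+1.
Then (3b+1)^3 + 6(3b+1)^2 - 7(3b+1) - 9 = 27b^3 + 81b^2 + 24b - 9 = 3(9b^3 + 27b^2 + 8b - 3).

3(9b^3 + 27b^2 + 8b - 3)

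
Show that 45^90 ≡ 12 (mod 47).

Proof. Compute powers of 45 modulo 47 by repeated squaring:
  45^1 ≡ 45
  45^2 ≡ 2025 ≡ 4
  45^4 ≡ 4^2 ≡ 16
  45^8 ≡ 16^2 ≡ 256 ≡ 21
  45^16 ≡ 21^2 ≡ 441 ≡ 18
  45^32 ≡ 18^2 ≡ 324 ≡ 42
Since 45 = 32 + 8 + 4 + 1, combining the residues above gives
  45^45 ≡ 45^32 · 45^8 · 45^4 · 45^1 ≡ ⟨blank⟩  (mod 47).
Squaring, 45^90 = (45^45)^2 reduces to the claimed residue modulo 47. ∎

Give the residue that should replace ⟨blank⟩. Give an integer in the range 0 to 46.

Multiply the listed residues: 42 · 21 · 16 · 45 = 882 → 14112 → 635040.
Reducing modulo 47: 635040 = 13511·47 + 23, so 45^45 ≡ 23.

23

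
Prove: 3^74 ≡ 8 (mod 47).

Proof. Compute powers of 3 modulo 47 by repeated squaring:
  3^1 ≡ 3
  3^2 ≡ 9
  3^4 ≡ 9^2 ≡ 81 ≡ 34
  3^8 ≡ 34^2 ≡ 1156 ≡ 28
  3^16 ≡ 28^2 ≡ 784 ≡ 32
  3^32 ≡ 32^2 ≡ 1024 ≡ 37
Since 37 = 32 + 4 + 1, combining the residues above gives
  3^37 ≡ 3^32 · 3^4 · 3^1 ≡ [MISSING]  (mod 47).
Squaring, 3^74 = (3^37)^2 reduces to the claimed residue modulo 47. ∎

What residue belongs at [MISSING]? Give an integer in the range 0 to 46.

Multiply the listed residues: 37 · 34 · 3 = 1258 → 3774.
Reducing modulo 47: 3774 = 80·47 + 14, so 3^37 ≡ 14.

14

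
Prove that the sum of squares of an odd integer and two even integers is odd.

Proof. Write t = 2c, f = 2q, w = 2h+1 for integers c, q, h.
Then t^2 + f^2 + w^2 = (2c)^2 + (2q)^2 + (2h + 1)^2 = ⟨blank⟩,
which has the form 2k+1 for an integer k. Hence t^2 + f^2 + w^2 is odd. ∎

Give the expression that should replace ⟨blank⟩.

2(2c^2 + 2h^2 + 2h + 2q^2) + 1

Expanding: (2c)^2 + (2q)^2 + (2h + 1)^2 = 4c^2 + 4h^2 + 4h + 4q^2 + 1.
Every term except the constant is even, so this is 2(2c^2 + 2h^2 + 2h + 2q^2) + 1,
and 2c^2 + 2h^2 + 2h + 2q^2 ∈ ℤ gives the required form.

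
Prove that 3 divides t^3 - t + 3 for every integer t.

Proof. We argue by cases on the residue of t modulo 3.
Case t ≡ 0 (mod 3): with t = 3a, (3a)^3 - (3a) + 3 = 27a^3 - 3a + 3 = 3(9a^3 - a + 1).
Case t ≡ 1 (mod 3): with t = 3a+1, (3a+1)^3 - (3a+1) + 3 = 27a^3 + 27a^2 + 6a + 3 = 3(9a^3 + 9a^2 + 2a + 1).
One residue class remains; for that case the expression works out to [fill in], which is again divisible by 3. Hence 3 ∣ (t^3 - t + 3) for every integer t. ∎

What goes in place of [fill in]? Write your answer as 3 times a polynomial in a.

The residues treated are {0, 1}, so the missing case is t ≡ 2 (mod 3); write t = 3a+2.
Then (3a+2)^3 - (3a+2) + 3 = 27a^3 + 54a^2 + 33a + 9 = 3(9a^3 + 18a^2 + 11a + 3).

3(9a^3 + 18a^2 + 11a + 3)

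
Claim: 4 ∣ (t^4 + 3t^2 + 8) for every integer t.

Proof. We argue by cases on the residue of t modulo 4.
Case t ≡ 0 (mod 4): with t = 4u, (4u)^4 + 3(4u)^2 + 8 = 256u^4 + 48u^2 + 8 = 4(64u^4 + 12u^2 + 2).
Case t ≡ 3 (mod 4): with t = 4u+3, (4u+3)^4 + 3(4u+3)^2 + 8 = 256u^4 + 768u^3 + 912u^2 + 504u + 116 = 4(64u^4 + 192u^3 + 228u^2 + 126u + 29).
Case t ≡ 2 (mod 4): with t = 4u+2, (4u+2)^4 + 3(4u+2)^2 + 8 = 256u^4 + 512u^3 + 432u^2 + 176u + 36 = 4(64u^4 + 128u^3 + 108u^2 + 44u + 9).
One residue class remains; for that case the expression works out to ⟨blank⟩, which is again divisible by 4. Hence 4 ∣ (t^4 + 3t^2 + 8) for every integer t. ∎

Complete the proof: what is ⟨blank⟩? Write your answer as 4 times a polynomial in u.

4(64u^4 + 64u^3 + 36u^2 + 10u + 3)

The residues treated are {0, 3, 2}, so the missing case is t ≡ 1 (mod 4); write t = 4u+1.
Then (4u+1)^4 + 3(4u+1)^2 + 8 = 256u^4 + 256u^3 + 144u^2 + 40u + 12 = 4(64u^4 + 64u^3 + 36u^2 + 10u + 3).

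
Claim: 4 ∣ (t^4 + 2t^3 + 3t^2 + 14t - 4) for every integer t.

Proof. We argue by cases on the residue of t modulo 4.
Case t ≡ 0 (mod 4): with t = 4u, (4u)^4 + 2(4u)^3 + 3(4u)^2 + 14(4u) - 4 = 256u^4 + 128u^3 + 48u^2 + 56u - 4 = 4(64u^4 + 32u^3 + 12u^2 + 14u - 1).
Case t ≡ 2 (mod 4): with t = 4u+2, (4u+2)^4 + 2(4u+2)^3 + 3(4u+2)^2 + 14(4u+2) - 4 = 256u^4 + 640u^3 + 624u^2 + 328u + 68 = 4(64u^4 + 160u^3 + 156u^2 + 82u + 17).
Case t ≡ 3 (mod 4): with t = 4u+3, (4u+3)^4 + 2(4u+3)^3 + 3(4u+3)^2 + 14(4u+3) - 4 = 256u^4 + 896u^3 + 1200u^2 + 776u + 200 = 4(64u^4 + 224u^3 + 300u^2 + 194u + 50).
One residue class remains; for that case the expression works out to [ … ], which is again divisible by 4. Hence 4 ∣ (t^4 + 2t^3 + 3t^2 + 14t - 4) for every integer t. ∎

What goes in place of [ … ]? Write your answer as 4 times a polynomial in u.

The residues treated are {0, 2, 3}, so the missing case is t ≡ 1 (mod 4); write t = 4u+1.
Then (4u+1)^4 + 2(4u+1)^3 + 3(4u+1)^2 + 14(4u+1) - 4 = 256u^4 + 384u^3 + 240u^2 + 120u + 16 = 4(64u^4 + 96u^3 + 60u^2 + 30u + 4).

4(64u^4 + 96u^3 + 60u^2 + 30u + 4)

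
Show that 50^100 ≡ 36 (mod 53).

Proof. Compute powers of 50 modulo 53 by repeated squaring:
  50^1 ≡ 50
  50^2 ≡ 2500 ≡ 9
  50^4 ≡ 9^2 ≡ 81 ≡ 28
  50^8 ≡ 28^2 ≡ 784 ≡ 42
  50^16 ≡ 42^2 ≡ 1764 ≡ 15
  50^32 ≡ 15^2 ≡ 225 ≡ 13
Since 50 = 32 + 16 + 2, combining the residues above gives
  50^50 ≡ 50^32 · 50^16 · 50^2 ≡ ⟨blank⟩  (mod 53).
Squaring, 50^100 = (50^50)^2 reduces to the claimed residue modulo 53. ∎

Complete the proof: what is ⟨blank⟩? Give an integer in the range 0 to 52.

6

Multiply the listed residues: 13 · 15 · 9 = 195 → 1755.
Reducing modulo 53: 1755 = 33·53 + 6, so 50^50 ≡ 6.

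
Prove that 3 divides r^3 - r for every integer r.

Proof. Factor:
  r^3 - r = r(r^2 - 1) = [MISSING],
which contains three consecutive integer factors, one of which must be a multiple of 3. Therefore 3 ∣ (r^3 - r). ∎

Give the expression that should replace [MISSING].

r(r^2 - 1) = r(r - 1)(r + 1) = (r - 1)r(r + 1).
These three factors are consecutive integers, so their product is divisible by 3.

(r - 1)r(r + 1)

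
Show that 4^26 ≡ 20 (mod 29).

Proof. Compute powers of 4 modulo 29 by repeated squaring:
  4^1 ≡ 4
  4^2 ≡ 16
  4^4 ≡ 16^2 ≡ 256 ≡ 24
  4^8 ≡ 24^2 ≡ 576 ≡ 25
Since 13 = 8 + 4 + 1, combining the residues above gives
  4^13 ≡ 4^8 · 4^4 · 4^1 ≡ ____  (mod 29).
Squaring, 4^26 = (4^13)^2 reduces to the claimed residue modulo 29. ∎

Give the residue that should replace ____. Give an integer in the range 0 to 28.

4^8 · 4^4 · 4^1 ≡ 25 · 24 · 4 = 2400.
2400 mod 29 = 22, so 4^13 ≡ 22 (mod 29).

22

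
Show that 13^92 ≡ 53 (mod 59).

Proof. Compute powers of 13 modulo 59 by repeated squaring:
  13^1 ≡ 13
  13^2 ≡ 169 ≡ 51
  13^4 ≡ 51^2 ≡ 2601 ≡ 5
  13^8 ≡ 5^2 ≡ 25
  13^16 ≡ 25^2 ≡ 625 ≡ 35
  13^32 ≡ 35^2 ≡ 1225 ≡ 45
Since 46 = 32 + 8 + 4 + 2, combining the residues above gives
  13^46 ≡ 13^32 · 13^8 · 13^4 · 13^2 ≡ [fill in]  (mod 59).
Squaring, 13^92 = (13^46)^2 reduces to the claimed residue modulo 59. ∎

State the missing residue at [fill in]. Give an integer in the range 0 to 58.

17

Multiply the listed residues: 45 · 25 · 5 · 51 = 1125 → 5625 → 286875.
Reducing modulo 59: 286875 = 4862·59 + 17, so 13^46 ≡ 17.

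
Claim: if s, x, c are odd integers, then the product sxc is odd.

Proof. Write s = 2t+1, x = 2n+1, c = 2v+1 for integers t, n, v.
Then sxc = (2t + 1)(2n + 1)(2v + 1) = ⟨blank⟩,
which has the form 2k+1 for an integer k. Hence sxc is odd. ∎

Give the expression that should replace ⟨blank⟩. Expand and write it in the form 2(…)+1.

2(4ntv + 2nt + 2nv + n + 2tv + t + v) + 1

(2t + 1)(2n + 1)(2v + 1) = 8ntv + 4nt + 4nv + 2n + 4tv + 2t + 2v + 1
= 2(4ntv + 2nt + 2nv + n + 2tv + t + v) + 1.
Since 4ntv + 2nt + 2nv + n + 2tv + t + v is an integer, the product is of the form 2k+1 for an integer k.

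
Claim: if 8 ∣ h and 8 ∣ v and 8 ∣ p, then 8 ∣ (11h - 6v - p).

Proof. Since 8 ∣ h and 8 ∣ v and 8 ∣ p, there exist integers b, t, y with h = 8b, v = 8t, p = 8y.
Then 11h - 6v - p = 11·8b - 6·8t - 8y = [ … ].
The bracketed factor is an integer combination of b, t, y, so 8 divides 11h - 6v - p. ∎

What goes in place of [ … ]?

Pull the common 8 out of every term: 11·8b - 6·8t - 8y = 8(11b - 6t - y).
11b - 6t - y is an integer, which exhibits the divisibility.

8(11b - 6t - y)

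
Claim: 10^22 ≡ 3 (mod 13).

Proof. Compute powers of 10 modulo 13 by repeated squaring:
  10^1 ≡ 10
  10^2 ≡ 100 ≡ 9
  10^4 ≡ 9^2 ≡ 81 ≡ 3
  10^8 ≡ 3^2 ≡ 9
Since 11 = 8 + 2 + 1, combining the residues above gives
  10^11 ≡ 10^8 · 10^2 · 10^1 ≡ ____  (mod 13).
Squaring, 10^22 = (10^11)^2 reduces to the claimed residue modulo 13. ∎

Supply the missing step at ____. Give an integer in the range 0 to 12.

4

10^8 · 10^2 · 10^1 ≡ 9 · 9 · 10 = 810.
810 mod 13 = 4, so 10^11 ≡ 4 (mod 13).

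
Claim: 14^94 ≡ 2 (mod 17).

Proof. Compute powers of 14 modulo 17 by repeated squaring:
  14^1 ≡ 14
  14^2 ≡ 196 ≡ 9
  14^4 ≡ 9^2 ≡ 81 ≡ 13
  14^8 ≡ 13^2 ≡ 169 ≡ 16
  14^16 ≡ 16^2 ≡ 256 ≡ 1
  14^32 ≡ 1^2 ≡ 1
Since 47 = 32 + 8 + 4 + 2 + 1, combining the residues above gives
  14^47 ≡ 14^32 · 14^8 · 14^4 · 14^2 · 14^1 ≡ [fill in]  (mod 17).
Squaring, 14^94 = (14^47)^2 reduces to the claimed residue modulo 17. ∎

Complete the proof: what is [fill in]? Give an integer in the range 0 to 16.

11

14^32 · 14^8 · 14^4 · 14^2 · 14^1 ≡ 1 · 16 · 13 · 9 · 14 = 26208.
26208 mod 17 = 11, so 14^47 ≡ 11 (mod 17).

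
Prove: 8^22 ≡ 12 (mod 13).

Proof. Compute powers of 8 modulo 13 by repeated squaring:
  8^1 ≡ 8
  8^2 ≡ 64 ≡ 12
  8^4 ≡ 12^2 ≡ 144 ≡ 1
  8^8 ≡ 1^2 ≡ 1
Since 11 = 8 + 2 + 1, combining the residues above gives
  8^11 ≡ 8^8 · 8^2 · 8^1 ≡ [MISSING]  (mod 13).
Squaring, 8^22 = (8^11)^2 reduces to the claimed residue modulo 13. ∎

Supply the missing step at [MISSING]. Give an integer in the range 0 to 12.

Multiply the listed residues: 1 · 12 · 8 = 12 → 96.
Reducing modulo 13: 96 = 7·13 + 5, so 8^11 ≡ 5.

5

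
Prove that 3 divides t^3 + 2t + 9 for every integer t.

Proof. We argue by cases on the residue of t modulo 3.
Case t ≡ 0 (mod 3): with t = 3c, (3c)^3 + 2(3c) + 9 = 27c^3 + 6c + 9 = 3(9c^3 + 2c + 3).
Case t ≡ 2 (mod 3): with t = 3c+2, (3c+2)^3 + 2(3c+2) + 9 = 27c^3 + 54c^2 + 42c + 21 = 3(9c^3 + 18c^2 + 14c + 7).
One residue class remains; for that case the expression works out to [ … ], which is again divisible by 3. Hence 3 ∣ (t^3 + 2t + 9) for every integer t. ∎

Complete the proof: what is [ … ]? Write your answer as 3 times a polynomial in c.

Only t ≡ 1 (mod 3) is unaccounted for. Put t = 3c+1:
(3c+1)^3 + 2(3c+1) + 9 expands to 27c^3 + 27c^2 + 15c + 12,
and factoring out 3 leaves 3(9c^3 + 9c^2 + 5c + 4).

3(9c^3 + 9c^2 + 5c + 4)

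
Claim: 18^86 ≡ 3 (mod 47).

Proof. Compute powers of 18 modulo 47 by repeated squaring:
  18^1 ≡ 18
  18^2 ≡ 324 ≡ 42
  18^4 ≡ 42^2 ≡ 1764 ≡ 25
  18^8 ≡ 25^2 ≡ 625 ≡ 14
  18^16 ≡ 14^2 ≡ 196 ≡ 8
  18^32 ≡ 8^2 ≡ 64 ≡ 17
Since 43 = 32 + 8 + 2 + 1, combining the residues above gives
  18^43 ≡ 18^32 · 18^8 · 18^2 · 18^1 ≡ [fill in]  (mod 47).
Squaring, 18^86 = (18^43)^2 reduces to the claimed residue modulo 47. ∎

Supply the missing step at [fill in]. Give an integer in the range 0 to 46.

12

Multiply the listed residues: 17 · 14 · 42 · 18 = 238 → 9996 → 179928.
Reducing modulo 47: 179928 = 3828·47 + 12, so 18^43 ≡ 12.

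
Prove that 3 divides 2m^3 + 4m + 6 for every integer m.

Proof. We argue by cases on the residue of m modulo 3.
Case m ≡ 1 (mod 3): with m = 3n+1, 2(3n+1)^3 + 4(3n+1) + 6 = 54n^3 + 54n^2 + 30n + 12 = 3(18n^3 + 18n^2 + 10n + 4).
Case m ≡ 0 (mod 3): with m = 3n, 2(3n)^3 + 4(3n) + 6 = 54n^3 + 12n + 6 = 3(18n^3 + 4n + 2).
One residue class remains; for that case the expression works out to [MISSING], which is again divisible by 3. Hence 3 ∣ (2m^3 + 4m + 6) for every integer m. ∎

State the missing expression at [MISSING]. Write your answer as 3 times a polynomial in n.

The residues treated are {1, 0}, so the missing case is m ≡ 2 (mod 3); write m = 3n+2.
Then 2(3n+2)^3 + 4(3n+2) + 6 = 54n^3 + 108n^2 + 84n + 30 = 3(18n^3 + 36n^2 + 28n + 10).

3(18n^3 + 36n^2 + 28n + 10)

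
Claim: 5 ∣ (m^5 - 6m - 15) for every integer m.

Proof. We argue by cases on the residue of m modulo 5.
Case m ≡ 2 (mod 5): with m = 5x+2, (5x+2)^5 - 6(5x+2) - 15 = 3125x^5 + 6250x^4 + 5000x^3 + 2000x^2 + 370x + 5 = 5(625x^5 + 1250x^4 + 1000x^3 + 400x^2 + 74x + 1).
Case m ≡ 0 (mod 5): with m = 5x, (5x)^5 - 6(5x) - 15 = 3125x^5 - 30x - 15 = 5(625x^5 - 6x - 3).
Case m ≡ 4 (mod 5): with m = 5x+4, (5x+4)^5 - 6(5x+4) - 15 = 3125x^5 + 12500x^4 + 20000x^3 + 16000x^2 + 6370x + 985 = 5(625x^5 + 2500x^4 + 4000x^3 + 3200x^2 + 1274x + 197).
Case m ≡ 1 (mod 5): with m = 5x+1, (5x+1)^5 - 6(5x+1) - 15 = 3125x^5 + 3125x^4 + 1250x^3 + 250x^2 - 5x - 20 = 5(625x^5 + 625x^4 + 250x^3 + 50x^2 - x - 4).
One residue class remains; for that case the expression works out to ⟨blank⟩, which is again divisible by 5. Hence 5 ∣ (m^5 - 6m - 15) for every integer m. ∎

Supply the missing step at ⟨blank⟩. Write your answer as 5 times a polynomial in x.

5(625x^5 + 1875x^4 + 2250x^3 + 1350x^2 + 399x + 42)

Only m ≡ 3 (mod 5) is unaccounted for. Put m = 5x+3:
(5x+3)^5 - 6(5x+3) - 15 expands to 3125x^5 + 9375x^4 + 11250x^3 + 6750x^2 + 1995x + 210,
and factoring out 5 leaves 5(625x^5 + 1875x^4 + 2250x^3 + 1350x^2 + 399x + 42).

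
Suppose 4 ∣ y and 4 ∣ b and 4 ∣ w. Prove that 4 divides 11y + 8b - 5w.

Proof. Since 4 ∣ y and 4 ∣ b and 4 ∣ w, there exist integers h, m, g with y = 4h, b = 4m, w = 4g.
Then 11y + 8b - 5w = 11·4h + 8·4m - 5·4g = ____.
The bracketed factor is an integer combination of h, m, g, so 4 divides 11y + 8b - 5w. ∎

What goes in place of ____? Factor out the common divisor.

4(-5g + 11h + 8m)

Pull the common 4 out of every term: 11·4h + 8·4m - 5·4g = 4(-5g + 11h + 8m).
-5g + 11h + 8m is an integer, which exhibits the divisibility.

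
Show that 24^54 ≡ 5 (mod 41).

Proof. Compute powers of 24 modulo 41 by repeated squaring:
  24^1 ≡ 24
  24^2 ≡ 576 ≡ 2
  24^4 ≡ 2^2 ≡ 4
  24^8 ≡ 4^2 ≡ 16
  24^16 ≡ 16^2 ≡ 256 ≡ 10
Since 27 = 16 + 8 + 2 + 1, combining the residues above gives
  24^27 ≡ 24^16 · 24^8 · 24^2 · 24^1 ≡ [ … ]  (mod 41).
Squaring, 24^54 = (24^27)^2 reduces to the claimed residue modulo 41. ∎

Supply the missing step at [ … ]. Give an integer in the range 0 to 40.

13

Multiply the listed residues: 10 · 16 · 2 · 24 = 160 → 320 → 7680.
Reducing modulo 41: 7680 = 187·41 + 13, so 24^27 ≡ 13.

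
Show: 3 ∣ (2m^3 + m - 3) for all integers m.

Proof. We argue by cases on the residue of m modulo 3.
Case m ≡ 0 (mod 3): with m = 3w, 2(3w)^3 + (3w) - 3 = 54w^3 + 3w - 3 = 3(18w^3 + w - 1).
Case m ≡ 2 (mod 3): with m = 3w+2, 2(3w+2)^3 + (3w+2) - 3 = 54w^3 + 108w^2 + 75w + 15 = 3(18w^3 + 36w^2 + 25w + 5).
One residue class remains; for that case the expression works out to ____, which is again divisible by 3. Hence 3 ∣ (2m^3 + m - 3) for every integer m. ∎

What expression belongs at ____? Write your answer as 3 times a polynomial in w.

Only m ≡ 1 (mod 3) is unaccounted for. Put m = 3w+1:
2(3w+1)^3 + (3w+1) - 3 expands to 54w^3 + 54w^2 + 21w,
and factoring out 3 leaves 3(18w^3 + 18w^2 + 7w).

3(18w^3 + 18w^2 + 7w)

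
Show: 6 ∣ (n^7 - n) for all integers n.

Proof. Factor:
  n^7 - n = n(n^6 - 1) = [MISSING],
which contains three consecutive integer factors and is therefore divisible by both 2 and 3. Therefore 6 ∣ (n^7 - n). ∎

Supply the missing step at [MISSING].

n^6 - 1 = (n^2 - 1)(n^4 + n^2 + 1), and n^2 - 1 = (n-1)(n+1).
So n(n^6 - 1) = (n - 1)n(n + 1)(n^4 + n^2 + 1).

(n - 1)n(n + 1)(n^4 + n^2 + 1)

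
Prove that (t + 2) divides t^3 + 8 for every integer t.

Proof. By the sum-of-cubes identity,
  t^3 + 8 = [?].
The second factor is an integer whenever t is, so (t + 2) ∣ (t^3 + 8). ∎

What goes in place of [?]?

(t + 2)(t^2 - 2t + 4)

Polynomial division of t^3 + 8 by t + 2 leaves remainder 0 and quotient t^2 - 2t + 4.
Hence t^3 + 8 = (t + 2)(t^2 - 2t + 4).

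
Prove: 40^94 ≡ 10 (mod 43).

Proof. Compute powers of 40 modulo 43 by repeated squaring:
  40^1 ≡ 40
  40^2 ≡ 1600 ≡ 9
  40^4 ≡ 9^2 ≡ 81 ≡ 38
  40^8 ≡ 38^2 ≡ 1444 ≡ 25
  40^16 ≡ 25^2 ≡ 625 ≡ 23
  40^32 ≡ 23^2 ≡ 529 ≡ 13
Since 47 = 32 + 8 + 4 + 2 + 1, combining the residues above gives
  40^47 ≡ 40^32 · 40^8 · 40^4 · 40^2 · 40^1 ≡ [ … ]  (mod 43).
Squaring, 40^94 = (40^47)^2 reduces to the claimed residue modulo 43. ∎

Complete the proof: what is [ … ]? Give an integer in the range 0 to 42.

Multiply the listed residues: 13 · 25 · 38 · 9 · 40 = 325 → 12350 → 111150 → 4446000.
Reducing modulo 43: 4446000 = 103395·43 + 15, so 40^47 ≡ 15.

15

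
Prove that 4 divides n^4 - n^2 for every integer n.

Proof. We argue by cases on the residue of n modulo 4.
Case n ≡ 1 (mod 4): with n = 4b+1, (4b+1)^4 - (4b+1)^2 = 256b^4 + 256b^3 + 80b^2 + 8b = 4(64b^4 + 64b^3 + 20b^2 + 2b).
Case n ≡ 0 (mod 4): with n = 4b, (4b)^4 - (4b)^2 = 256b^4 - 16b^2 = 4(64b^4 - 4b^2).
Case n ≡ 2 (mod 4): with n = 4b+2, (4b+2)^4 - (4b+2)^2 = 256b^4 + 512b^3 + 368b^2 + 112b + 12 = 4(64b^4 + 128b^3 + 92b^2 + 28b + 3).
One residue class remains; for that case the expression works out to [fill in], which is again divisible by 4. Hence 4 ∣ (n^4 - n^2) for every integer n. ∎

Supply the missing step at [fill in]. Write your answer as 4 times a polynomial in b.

4(64b^4 + 192b^3 + 212b^2 + 102b + 18)

The residues treated are {1, 0, 2}, so the missing case is n ≡ 3 (mod 4); write n = 4b+3.
Then (4b+3)^4 - (4b+3)^2 = 256b^4 + 768b^3 + 848b^2 + 408b + 72 = 4(64b^4 + 192b^3 + 212b^2 + 102b + 18).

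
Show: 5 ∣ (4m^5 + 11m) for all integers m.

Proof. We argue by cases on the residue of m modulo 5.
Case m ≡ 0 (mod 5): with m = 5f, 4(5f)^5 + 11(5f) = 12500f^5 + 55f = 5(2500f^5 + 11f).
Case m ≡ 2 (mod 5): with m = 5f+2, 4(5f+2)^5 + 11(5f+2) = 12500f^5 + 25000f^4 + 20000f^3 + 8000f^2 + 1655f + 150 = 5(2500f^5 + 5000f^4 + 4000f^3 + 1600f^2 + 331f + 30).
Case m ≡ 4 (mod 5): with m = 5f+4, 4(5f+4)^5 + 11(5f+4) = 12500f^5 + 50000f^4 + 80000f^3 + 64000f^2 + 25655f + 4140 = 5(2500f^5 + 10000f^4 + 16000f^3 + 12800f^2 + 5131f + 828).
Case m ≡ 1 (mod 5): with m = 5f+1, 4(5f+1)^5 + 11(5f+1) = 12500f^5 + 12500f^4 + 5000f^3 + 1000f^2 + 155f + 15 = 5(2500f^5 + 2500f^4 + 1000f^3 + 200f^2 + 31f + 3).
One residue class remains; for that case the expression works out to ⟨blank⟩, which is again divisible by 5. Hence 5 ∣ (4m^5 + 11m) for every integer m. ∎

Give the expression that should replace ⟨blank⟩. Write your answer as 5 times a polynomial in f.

Only m ≡ 3 (mod 5) is unaccounted for. Put m = 5f+3:
4(5f+3)^5 + 11(5f+3) expands to 12500f^5 + 37500f^4 + 45000f^3 + 27000f^2 + 8155f + 1005,
and factoring out 5 leaves 5(2500f^5 + 7500f^4 + 9000f^3 + 5400f^2 + 1631f + 201).

5(2500f^5 + 7500f^4 + 9000f^3 + 5400f^2 + 1631f + 201)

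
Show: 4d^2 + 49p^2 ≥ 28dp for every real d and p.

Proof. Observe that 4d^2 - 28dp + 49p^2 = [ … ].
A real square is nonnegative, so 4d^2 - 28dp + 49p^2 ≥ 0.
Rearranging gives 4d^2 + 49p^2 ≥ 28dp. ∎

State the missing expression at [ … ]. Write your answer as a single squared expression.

The leading and trailing coefficients are 2^2 and 7^2, and 28 = 2·2·7, so the trinomial is (2d - 7p)^2.
Hence 4d^2 - 28dp + 49p^2 ≥ 0.

(2d - 7p)^2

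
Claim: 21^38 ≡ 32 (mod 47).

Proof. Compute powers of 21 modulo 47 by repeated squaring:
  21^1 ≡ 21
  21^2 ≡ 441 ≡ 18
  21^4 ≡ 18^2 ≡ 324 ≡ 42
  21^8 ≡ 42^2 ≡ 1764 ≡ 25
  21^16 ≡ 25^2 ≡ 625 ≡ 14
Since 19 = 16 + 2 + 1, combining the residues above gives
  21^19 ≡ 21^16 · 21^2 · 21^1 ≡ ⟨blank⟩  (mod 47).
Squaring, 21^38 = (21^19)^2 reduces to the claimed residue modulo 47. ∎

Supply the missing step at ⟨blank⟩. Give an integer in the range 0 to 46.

28

21^16 · 21^2 · 21^1 ≡ 14 · 18 · 21 = 5292.
5292 mod 47 = 28, so 21^19 ≡ 28 (mod 47).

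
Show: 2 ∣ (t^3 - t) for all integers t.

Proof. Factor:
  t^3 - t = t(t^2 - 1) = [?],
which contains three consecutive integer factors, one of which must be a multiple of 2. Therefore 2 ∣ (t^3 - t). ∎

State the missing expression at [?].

t(t^2 - 1) = t(t - 1)(t + 1) = (t - 1)t(t + 1).
These three factors are consecutive integers, so their product is divisible by 2.

(t - 1)t(t + 1)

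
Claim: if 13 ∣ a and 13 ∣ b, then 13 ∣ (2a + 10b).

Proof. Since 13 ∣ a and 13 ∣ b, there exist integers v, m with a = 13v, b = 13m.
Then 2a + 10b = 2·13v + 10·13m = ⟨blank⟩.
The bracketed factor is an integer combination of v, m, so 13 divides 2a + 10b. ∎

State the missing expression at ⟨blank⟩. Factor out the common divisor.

Pull the common 13 out of every term: 2·13v + 10·13m = 13(10m + 2v).
10m + 2v is an integer, which exhibits the divisibility.

13(10m + 2v)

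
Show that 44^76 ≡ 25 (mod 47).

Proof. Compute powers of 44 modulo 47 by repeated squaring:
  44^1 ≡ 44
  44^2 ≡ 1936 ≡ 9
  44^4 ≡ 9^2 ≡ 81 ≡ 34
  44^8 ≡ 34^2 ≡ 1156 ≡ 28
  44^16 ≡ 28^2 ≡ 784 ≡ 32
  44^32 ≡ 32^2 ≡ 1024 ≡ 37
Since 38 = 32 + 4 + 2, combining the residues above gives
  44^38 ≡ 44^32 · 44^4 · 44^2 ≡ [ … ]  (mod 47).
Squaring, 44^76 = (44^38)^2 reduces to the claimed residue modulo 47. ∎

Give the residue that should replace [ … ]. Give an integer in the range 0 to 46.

42

Multiply the listed residues: 37 · 34 · 9 = 1258 → 11322.
Reducing modulo 47: 11322 = 240·47 + 42, so 44^38 ≡ 42.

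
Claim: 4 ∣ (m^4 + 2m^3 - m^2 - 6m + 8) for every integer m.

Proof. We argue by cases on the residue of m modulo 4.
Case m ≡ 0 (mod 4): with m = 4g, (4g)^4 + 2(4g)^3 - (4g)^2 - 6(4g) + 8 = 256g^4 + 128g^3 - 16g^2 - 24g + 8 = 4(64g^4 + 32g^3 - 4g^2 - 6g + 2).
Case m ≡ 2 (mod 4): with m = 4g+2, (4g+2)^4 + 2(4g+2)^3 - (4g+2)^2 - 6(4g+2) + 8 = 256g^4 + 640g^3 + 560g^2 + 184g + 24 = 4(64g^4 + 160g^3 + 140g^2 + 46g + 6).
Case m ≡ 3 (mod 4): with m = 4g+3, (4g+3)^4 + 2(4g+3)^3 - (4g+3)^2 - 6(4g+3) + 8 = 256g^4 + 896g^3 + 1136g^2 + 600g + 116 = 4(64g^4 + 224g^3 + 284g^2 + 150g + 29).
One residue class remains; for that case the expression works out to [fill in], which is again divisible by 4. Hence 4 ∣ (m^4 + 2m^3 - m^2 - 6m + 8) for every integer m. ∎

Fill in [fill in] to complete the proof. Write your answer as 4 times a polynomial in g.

Only m ≡ 1 (mod 4) is unaccounted for. Put m = 4g+1:
(4g+1)^4 + 2(4g+1)^3 - (4g+1)^2 - 6(4g+1) + 8 expands to 256g^4 + 384g^3 + 176g^2 + 8g + 4,
and factoring out 4 leaves 4(64g^4 + 96g^3 + 44g^2 + 2g + 1).

4(64g^4 + 96g^3 + 44g^2 + 2g + 1)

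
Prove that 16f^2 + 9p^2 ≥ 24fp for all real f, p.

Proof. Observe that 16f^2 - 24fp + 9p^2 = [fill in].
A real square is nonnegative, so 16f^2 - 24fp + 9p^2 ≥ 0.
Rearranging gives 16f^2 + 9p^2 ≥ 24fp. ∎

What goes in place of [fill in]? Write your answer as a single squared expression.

16f^2 - 24fp + 9p^2 is a perfect-square trinomial: the outer terms are (4f)^2 and (3p)^2, and the cross term is -2·4f·3p.
So 16f^2 - 24fp + 9p^2 = (4f - 3p)^2 ≥ 0.

(4f - 3p)^2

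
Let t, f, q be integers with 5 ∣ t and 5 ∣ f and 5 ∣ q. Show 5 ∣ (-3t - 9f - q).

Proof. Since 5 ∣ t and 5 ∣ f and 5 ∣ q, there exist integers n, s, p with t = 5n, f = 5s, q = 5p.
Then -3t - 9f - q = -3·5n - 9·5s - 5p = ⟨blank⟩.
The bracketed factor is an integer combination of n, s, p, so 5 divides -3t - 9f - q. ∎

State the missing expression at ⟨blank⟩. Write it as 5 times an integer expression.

5(-3n - p - 9s)

Pull the common 5 out of every term: -3·5n - 9·5s - 5p = 5(-3n - p - 9s).
-3n - p - 9s is an integer, which exhibits the divisibility.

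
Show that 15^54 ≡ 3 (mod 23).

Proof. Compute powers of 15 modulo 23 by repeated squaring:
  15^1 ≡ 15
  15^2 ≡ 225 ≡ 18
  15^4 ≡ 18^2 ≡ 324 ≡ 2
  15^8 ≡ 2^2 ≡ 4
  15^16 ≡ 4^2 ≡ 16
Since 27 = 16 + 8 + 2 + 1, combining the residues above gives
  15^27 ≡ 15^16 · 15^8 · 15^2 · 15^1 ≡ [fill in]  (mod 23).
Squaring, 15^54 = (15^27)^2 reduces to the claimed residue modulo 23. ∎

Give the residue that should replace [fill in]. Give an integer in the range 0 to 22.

7

Multiply the listed residues: 16 · 4 · 18 · 15 = 64 → 1152 → 17280.
Reducing modulo 23: 17280 = 751·23 + 7, so 15^27 ≡ 7.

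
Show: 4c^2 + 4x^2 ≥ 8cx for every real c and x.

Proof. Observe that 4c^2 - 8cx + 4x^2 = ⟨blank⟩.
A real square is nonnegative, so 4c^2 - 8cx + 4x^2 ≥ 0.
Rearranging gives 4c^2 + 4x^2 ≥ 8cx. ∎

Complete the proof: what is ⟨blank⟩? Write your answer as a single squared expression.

(2c - 2x)^2

4c^2 - 8cx + 4x^2 is a perfect-square trinomial: the outer terms are (2c)^2 and (2x)^2, and the cross term is -2·2c·2x.
So 4c^2 - 8cx + 4x^2 = (2c - 2x)^2 ≥ 0.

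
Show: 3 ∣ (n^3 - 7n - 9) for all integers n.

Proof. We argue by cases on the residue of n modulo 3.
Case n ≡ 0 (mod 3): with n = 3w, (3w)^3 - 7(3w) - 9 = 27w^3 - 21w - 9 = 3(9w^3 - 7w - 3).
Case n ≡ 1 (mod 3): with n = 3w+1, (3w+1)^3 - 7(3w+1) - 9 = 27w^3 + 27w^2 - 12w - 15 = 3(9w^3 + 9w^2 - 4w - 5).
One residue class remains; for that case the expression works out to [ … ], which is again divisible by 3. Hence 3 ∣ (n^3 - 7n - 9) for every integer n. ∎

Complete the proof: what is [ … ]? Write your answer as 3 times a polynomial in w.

The residues treated are {0, 1}, so the missing case is n ≡ 2 (mod 3); write n = 3w+2.
Then (3w+2)^3 - 7(3w+2) - 9 = 27w^3 + 54w^2 + 15w - 15 = 3(9w^3 + 18w^2 + 5w - 5).

3(9w^3 + 18w^2 + 5w - 5)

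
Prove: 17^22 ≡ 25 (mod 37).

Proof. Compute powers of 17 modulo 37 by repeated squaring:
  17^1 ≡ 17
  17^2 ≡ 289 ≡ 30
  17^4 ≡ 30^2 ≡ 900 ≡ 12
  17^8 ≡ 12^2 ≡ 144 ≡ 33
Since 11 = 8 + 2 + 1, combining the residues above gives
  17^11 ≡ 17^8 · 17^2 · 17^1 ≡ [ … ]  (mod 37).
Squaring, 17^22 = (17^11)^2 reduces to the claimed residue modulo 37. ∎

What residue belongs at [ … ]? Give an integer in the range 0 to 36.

Multiply the listed residues: 33 · 30 · 17 = 990 → 16830.
Reducing modulo 37: 16830 = 454·37 + 32, so 17^11 ≡ 32.

32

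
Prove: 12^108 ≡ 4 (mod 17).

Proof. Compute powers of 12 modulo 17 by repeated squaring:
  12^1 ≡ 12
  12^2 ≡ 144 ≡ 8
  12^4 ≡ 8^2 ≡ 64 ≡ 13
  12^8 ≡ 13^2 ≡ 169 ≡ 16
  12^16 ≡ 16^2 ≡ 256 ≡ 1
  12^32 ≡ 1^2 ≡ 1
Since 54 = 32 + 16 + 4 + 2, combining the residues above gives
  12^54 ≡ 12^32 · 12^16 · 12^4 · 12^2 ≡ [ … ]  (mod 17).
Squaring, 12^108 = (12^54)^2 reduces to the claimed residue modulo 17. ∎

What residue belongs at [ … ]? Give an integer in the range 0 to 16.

Multiply the listed residues: 1 · 1 · 13 · 8 = 1 → 13 → 104.
Reducing modulo 17: 104 = 6·17 + 2, so 12^54 ≡ 2.

2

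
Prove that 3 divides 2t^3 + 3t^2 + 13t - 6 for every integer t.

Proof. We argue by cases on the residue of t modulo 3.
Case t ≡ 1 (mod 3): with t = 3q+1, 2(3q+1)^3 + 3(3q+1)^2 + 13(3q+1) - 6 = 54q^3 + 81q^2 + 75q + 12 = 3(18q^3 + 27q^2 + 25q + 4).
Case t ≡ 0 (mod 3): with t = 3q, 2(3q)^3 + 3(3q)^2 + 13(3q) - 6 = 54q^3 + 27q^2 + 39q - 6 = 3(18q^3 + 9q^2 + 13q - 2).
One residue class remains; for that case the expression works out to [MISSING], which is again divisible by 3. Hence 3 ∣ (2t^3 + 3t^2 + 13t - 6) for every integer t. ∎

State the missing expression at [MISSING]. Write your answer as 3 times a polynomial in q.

The residues treated are {1, 0}, so the missing case is t ≡ 2 (mod 3); write t = 3q+2.
Then 2(3q+2)^3 + 3(3q+2)^2 + 13(3q+2) - 6 = 54q^3 + 135q^2 + 147q + 48 = 3(18q^3 + 45q^2 + 49q + 16).

3(18q^3 + 45q^2 + 49q + 16)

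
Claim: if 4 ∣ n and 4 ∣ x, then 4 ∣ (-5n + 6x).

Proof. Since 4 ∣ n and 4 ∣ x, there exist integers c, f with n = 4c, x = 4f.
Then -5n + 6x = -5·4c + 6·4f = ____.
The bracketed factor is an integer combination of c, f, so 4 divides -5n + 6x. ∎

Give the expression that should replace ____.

Each term has a factor of 4: -5·4c + 6·4f = 4·(-5c + 6f).
Since -5c + 6f is an integer, 4 ∣ (-5n + 6x).

4(-5c + 6f)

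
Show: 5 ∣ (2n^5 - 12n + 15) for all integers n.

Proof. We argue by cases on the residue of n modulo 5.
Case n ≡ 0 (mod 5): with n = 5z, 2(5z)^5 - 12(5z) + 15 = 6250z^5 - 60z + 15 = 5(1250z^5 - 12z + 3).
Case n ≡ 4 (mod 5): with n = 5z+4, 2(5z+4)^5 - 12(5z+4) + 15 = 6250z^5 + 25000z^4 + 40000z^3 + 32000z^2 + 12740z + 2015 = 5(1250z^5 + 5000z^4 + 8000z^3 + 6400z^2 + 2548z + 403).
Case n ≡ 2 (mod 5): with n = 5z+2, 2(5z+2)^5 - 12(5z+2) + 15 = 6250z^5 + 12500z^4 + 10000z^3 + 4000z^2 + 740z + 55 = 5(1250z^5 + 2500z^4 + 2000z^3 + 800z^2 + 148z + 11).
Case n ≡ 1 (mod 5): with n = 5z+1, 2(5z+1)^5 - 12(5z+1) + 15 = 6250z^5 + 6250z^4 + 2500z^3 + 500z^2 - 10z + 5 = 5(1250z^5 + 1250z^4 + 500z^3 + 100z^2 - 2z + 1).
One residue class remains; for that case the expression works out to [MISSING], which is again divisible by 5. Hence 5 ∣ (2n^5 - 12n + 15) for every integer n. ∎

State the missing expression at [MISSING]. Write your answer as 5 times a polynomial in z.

5(1250z^5 + 3750z^4 + 4500z^3 + 2700z^2 + 798z + 93)

The residues treated are {0, 4, 2, 1}, so the missing case is n ≡ 3 (mod 5); write n = 5z+3.
Then 2(5z+3)^5 - 12(5z+3) + 15 = 6250z^5 + 18750z^4 + 22500z^3 + 13500z^2 + 3990z + 465 = 5(1250z^5 + 3750z^4 + 4500z^3 + 2700z^2 + 798z + 93).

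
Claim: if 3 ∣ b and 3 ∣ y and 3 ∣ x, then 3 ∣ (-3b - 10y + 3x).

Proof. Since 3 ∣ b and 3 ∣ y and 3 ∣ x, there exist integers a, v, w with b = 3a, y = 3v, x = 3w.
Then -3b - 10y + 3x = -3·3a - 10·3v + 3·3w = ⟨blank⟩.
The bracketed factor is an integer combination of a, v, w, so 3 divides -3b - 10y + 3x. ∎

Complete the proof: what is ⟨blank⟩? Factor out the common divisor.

Pull the common 3 out of every term: -3·3a - 10·3v + 3·3w = 3(-3a - 10v + 3w).
-3a - 10v + 3w is an integer, which exhibits the divisibility.

3(-3a - 10v + 3w)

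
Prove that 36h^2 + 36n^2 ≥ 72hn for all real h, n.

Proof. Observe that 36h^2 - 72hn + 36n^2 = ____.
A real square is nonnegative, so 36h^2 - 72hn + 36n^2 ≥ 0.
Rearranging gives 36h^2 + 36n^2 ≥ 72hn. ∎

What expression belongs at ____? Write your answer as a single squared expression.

The leading and trailing coefficients are 6^2 and 6^2, and 72 = 2·6·6, so the trinomial is (6h - 6n)^2.
Hence 36h^2 - 72hn + 36n^2 ≥ 0.

(6h - 6n)^2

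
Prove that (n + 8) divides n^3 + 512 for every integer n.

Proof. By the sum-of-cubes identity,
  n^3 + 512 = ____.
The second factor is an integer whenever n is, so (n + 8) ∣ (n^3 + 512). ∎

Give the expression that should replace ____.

(n + 8)(n^2 - 8n + 64)

Polynomial division of n^3 + 512 by n + 8 leaves remainder 0 and quotient n^2 - 8n + 64.
Hence n^3 + 512 = (n + 8)(n^2 - 8n + 64).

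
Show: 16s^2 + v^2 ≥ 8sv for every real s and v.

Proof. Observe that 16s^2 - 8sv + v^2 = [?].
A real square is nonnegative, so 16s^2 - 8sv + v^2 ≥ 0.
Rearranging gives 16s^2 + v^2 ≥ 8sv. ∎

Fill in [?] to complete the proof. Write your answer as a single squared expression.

The leading and trailing coefficients are 4^2 and 1^2, and 8 = 2·4·1, so the trinomial is (4s - v)^2.
Hence 16s^2 - 8sv + v^2 ≥ 0.

(4s - v)^2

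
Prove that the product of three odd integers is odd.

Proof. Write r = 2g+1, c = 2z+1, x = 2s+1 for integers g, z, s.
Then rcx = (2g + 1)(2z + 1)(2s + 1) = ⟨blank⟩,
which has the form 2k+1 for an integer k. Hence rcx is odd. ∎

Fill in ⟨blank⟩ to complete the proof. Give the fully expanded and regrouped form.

2(4gsz + 2gs + 2gz + g + 2sz + s + z) + 1

(2g + 1)(2z + 1)(2s + 1) = 8gsz + 4gs + 4gz + 2g + 4sz + 2s + 2z + 1
= 2(4gsz + 2gs + 2gz + g + 2sz + s + z) + 1.
Since 4gsz + 2gs + 2gz + g + 2sz + s + z is an integer, the product is of the form 2k+1 for an integer k.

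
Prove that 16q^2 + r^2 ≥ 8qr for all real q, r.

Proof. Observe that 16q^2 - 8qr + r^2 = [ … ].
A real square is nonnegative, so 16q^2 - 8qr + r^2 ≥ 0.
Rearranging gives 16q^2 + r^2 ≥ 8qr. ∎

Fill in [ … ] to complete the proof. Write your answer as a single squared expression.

(4q - r)^2

16q^2 - 8qr + r^2 is a perfect-square trinomial: the outer terms are (4q)^2 and (r)^2, and the cross term is -2·4q·r.
So 16q^2 - 8qr + r^2 = (4q - r)^2 ≥ 0.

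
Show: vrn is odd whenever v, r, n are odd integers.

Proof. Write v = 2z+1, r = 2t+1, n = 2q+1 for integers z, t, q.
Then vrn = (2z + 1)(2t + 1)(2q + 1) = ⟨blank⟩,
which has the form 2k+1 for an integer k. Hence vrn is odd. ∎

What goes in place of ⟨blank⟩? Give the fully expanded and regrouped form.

(2z + 1)(2t + 1)(2q + 1) = 8qtz + 4qt + 4qz + 2q + 4tz + 2t + 2z + 1
= 2(4qtz + 2qt + 2qz + q + 2tz + t + z) + 1.
Since 4qtz + 2qt + 2qz + q + 2tz + t + z is an integer, the product is of the form 2k+1 for an integer k.

2(4qtz + 2qt + 2qz + q + 2tz + t + z) + 1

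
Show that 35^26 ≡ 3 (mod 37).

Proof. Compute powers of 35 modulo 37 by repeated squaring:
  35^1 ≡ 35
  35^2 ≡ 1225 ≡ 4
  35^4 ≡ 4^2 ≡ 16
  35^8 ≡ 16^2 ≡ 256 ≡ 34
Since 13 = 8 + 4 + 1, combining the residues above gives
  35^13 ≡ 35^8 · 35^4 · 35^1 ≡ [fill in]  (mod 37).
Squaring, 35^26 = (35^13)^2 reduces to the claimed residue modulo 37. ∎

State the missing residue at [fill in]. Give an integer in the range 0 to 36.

Multiply the listed residues: 34 · 16 · 35 = 544 → 19040.
Reducing modulo 37: 19040 = 514·37 + 22, so 35^13 ≡ 22.

22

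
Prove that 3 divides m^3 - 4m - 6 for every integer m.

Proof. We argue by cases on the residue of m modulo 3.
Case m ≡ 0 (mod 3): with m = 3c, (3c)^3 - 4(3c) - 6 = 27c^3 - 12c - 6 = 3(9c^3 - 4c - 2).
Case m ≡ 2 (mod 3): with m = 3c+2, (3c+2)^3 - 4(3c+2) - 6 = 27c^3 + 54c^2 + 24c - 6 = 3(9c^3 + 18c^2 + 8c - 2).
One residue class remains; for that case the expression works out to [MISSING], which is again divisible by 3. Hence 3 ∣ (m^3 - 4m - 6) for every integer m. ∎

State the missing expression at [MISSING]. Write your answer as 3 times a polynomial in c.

The residues treated are {0, 2}, so the missing case is m ≡ 1 (mod 3); write m = 3c+1.
Then (3c+1)^3 - 4(3c+1) - 6 = 27c^3 + 27c^2 - 3c - 9 = 3(9c^3 + 9c^2 - c - 3).

3(9c^3 + 9c^2 - c - 3)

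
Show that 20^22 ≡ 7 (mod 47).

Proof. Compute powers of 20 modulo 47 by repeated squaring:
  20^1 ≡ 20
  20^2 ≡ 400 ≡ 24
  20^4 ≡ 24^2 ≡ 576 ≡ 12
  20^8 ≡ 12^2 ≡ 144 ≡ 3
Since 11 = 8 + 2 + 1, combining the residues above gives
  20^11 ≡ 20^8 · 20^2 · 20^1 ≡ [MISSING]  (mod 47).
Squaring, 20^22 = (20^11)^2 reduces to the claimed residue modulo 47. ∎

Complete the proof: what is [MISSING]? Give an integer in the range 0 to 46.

30

20^8 · 20^2 · 20^1 ≡ 3 · 24 · 20 = 1440.
1440 mod 47 = 30, so 20^11 ≡ 30 (mod 47).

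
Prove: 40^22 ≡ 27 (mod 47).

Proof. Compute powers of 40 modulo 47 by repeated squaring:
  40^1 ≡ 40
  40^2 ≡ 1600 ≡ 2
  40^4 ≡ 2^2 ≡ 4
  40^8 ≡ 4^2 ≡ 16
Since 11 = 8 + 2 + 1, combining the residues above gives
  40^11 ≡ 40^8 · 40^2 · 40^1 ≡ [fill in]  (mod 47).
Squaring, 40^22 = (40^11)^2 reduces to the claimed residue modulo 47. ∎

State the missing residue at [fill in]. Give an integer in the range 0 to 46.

11

Multiply the listed residues: 16 · 2 · 40 = 32 → 1280.
Reducing modulo 47: 1280 = 27·47 + 11, so 40^11 ≡ 11.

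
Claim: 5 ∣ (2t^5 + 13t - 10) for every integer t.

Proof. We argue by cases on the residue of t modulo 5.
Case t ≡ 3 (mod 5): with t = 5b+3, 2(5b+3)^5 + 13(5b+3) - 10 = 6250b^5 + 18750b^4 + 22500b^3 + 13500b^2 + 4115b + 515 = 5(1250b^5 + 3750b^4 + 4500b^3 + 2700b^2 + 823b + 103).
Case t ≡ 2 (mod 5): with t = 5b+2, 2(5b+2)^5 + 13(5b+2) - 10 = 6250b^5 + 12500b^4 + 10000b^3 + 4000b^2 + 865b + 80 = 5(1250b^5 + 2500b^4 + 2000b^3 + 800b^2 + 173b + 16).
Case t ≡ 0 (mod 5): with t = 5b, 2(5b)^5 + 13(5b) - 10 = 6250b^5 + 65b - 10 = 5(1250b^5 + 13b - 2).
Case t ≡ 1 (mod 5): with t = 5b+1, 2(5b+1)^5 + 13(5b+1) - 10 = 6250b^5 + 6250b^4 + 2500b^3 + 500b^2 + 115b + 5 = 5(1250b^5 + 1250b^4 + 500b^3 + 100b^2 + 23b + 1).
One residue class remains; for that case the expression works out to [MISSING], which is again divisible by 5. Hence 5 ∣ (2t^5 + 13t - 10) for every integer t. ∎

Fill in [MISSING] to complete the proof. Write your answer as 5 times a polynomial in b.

5(1250b^5 + 5000b^4 + 8000b^3 + 6400b^2 + 2573b + 418)

Only t ≡ 4 (mod 5) is unaccounted for. Put t = 5b+4:
2(5b+4)^5 + 13(5b+4) - 10 expands to 6250b^5 + 25000b^4 + 40000b^3 + 32000b^2 + 12865b + 2090,
and factoring out 5 leaves 5(1250b^5 + 5000b^4 + 8000b^3 + 6400b^2 + 2573b + 418).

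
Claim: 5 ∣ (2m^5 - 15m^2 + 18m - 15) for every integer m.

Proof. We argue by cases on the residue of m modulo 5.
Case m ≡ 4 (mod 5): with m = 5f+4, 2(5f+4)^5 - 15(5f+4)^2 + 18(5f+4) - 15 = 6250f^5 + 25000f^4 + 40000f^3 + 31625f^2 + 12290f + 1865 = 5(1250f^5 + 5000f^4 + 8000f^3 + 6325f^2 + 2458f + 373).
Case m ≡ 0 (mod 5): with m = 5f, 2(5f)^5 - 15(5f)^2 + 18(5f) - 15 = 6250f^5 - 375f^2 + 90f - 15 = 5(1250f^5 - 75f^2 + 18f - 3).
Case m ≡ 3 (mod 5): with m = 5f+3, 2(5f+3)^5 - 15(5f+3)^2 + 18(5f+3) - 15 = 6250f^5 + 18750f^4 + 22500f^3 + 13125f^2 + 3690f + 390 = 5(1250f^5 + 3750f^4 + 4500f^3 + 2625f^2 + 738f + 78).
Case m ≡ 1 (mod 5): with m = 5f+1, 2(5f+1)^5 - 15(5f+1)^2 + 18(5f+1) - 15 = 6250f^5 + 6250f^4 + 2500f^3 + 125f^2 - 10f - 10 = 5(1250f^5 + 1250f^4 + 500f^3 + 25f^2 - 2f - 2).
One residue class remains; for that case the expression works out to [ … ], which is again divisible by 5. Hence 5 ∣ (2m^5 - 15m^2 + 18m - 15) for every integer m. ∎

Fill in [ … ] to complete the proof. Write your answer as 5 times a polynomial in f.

5(1250f^5 + 2500f^4 + 2000f^3 + 725f^2 + 118f + 5)

The residues treated are {4, 0, 3, 1}, so the missing case is m ≡ 2 (mod 5); write m = 5f+2.
Then 2(5f+2)^5 - 15(5f+2)^2 + 18(5f+2) - 15 = 6250f^5 + 12500f^4 + 10000f^3 + 3625f^2 + 590f + 25 = 5(1250f^5 + 2500f^4 + 2000f^3 + 725f^2 + 118f + 5).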